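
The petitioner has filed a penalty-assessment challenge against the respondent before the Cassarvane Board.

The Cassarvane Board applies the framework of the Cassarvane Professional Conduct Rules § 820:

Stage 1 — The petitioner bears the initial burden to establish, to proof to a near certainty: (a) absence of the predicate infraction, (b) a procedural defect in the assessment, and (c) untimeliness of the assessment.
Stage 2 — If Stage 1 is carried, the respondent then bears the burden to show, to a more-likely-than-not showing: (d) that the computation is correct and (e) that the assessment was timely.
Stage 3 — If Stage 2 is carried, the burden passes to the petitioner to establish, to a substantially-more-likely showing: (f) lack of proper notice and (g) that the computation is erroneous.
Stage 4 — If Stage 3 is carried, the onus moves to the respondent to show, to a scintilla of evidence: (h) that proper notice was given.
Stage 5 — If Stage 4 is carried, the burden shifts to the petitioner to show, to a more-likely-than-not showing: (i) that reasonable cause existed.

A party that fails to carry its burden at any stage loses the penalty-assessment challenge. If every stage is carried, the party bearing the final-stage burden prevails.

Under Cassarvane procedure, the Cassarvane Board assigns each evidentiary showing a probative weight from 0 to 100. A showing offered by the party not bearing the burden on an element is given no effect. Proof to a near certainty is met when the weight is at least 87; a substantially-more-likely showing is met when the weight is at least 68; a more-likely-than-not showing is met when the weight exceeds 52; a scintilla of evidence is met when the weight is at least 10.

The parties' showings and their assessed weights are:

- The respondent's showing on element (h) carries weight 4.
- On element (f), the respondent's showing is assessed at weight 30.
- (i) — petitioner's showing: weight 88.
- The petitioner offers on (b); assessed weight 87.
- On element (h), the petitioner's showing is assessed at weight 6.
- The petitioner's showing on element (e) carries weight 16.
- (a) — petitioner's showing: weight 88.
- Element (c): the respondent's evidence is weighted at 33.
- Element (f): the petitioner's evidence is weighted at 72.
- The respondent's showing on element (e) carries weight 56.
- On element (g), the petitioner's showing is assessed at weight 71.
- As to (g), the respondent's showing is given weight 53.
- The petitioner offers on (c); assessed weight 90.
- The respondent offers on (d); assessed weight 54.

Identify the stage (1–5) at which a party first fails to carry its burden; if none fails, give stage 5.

stage 4

At Stage 1 the petitioner must meet proof to a near certainty (weight is at least 87): on (a) the weight is 88, which does reach 87, so (a) meets the standard; on (b) the weight is 87, which does reach 87, so (b) meets the standard; on (c) the weight is 90 (the respondent's 33 is given no effect), ≥ 87, so (c) meets the standard.
  The petitioner carries Stage 1; the respondent now bears the burden.
At Stage 2 the respondent must meet a more-likely-than-not showing (weight exceeds 52): on (d) the weight is 54, which does exceed 52, so (d) meets the standard; on (e) the weight is 56 (the petitioner's 16 is given no effect), which does exceed 52, so (e) meets the standard.
  Stage 2 is satisfied; the onus moves to the petitioner.
At Stage 3 the petitioner must meet a substantially-more-likely showing (weight is at least 68): on (f) the weight is 72 (the respondent's 30 is given no effect), which does reach 68, so (f) meets the standard; on (g) the weight is 71 (the respondent's 53 is given no effect), ≥ 68, so (g) meets the standard.
  All elements met. The burden passes to the respondent.
At Stage 4 the respondent must meet a scintilla of evidence (weight is at least 10): on (h) the weight is 4 (the petitioner's 6 is given no effect), < 10, so (h) does not meet the standard.
  The respondent does not carry Stage 4.
The analysis ends at Stage 4; the petitioner prevails.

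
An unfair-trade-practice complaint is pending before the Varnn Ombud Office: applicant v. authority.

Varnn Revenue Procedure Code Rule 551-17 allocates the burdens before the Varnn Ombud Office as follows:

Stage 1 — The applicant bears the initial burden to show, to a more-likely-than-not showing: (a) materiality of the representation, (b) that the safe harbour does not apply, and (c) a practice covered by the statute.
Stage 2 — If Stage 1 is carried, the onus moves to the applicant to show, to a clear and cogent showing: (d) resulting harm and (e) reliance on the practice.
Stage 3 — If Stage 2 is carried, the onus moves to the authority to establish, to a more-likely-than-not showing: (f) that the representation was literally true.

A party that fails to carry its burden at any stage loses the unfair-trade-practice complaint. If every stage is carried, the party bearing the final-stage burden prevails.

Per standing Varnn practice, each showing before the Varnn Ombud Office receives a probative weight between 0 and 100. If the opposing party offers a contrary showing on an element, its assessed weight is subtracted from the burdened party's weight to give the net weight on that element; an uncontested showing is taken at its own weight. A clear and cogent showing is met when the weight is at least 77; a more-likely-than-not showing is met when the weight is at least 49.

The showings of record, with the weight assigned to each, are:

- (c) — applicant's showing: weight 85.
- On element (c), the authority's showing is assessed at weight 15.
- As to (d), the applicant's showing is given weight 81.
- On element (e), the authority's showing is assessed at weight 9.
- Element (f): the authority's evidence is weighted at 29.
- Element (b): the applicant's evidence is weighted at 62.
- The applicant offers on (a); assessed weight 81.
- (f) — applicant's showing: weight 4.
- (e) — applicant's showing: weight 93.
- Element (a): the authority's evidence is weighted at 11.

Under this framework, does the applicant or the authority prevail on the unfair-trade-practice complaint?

applicant

Stage 1 (applicant, a more-likely-than-not showing, weight is at least 49): (a) net 81−11=70 ≥ 49 — meets; (b) 62 ≥ 49 — meets; (c) net 85−15=70 ≥ 49 — meets.
  Stage 1 is satisfied; the applicant continues to bear the burden.
Stage 2 (applicant, a clear and cogent showing, weight is at least 77): (d) 81 ≥ 77 — meets; (e) net 93−9=84 ≥ 77 — meets.
  All elements met. The burden passes to the authority.
Stage 3 (authority, a more-likely-than-not showing, weight is at least 49): (f) net 29−4=25 < 49 — fails.
  Not every element is met, so the authority fails to carry Stage 3.
The applicant prevails.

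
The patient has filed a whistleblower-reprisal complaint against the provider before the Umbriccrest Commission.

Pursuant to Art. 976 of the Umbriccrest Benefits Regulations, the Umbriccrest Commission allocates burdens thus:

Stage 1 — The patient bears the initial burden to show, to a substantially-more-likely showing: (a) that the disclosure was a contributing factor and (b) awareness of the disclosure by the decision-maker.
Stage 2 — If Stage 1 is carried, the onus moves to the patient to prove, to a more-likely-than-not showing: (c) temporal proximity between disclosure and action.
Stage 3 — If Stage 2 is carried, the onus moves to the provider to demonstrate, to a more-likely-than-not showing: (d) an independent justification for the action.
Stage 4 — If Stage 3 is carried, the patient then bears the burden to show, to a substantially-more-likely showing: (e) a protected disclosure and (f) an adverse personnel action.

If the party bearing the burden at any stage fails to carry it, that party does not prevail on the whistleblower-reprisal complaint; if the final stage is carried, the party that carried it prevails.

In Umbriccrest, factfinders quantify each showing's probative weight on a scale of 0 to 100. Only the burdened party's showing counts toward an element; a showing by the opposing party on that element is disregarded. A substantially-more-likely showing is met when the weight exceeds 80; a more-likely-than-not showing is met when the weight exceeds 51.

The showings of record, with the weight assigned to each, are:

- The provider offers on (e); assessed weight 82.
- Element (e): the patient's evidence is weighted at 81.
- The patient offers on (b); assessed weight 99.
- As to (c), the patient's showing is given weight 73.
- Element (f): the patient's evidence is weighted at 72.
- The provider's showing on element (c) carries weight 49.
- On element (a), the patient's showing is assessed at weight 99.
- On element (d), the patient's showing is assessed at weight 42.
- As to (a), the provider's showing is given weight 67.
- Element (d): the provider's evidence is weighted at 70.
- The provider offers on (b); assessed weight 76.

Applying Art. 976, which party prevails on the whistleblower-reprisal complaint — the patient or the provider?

Stage 1 (patient, a substantially-more-likely showing, weight exceeds 80): (a) 99 (provider's 67 disregarded) > 80 — meets; (b) 99 (provider's 76 disregarded) > 80 — meets.
  Stage 1 is satisfied; the patient continues to bear the burden.
Stage 2 (patient, a more-likely-than-not showing, weight exceeds 51): (c) 73 (provider's 49 disregarded) > 51 — meets.
  The patient carries Stage 2; the provider now bears the burden.
Stage 3 (provider, a more-likely-than-not showing, weight exceeds 51): (d) 70 (patient's 42 disregarded) > 51 — meets.
  Stage 3 carried; the burden shifts to the patient.
Stage 4 (patient, a substantially-more-likely showing, weight exceeds 80): (e) 81 (provider's 82 disregarded) > 80 — meets; (f) 72 ≤ 80 — fails.
  Stage 4 not carried; the patient fails its burden.
The analysis ends at Stage 4; the provider prevails.

provider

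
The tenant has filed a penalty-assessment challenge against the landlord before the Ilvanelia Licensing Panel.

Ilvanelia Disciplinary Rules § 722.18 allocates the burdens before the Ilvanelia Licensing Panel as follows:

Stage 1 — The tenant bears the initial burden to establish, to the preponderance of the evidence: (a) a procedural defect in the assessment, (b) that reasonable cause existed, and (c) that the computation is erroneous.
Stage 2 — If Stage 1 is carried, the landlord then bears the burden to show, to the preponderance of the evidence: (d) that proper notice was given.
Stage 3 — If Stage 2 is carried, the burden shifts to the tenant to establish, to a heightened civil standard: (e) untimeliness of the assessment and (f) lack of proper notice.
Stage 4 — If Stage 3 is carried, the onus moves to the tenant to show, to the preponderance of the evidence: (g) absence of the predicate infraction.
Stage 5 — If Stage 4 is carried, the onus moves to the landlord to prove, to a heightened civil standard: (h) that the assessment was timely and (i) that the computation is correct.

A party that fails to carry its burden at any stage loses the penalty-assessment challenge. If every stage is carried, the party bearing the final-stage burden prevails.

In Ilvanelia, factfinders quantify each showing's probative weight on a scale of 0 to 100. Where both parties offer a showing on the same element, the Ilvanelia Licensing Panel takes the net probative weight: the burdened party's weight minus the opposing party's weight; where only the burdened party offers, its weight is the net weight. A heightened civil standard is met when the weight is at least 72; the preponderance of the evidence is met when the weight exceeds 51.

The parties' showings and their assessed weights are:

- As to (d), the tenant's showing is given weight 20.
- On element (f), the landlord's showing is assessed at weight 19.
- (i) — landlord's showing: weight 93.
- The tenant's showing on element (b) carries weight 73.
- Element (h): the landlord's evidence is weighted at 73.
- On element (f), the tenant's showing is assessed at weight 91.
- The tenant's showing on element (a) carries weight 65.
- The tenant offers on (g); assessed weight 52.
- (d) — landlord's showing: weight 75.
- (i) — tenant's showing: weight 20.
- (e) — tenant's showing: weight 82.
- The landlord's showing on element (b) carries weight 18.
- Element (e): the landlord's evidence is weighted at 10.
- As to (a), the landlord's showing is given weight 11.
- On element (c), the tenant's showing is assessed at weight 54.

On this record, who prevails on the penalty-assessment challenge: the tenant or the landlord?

At Stage 1 the tenant must meet the preponderance of the evidence (weight exceeds 51): on (a) the weight is 65 less the opposing 11 gives net 54, > 51, so (a) meets the standard; on (b) the weight is 73 less the opposing 18 gives net 55, which does exceed 51, so (b) meets the standard; on (c) the weight is 54, which does exceed 51, so (c) meets the standard.
  The tenant carries Stage 1; the landlord now bears the burden.
At Stage 2 the landlord must meet the preponderance of the evidence (weight exceeds 51): on (d) the weight is 75 less the opposing 20 gives net 55, which does exceed 51, so (d) meets the standard.
  The landlord carries Stage 2; the tenant now bears the burden.
At Stage 3 the tenant must meet a heightened civil standard (weight is at least 72): on (e) the weight is 82 less the opposing 10 gives net 72, ≥ 72, so (e) meets the standard; on (f) the weight is 91 less the opposing 19 gives net 72, ≥ 72, so (f) meets the standard.
  Stage 3 is satisfied; the tenant continues to bear the burden.
At Stage 4 the tenant must meet the preponderance of the evidence (weight exceeds 51): on (g) the weight is 52, which does exceed 51, so (g) meets the standard.
  Stage 4 carried; the burden shifts to the landlord.
At Stage 5 the landlord must meet a heightened civil standard (weight is at least 72): on (h) the weight is 73, ≥ 72, so (h) meets the standard; on (i) the weight is 93 less the opposing 20 gives net 73, which does reach 72, so (i) meets the standard.
  All elements met at the final stage.
Every stage carried; the landlord prevails.

landlord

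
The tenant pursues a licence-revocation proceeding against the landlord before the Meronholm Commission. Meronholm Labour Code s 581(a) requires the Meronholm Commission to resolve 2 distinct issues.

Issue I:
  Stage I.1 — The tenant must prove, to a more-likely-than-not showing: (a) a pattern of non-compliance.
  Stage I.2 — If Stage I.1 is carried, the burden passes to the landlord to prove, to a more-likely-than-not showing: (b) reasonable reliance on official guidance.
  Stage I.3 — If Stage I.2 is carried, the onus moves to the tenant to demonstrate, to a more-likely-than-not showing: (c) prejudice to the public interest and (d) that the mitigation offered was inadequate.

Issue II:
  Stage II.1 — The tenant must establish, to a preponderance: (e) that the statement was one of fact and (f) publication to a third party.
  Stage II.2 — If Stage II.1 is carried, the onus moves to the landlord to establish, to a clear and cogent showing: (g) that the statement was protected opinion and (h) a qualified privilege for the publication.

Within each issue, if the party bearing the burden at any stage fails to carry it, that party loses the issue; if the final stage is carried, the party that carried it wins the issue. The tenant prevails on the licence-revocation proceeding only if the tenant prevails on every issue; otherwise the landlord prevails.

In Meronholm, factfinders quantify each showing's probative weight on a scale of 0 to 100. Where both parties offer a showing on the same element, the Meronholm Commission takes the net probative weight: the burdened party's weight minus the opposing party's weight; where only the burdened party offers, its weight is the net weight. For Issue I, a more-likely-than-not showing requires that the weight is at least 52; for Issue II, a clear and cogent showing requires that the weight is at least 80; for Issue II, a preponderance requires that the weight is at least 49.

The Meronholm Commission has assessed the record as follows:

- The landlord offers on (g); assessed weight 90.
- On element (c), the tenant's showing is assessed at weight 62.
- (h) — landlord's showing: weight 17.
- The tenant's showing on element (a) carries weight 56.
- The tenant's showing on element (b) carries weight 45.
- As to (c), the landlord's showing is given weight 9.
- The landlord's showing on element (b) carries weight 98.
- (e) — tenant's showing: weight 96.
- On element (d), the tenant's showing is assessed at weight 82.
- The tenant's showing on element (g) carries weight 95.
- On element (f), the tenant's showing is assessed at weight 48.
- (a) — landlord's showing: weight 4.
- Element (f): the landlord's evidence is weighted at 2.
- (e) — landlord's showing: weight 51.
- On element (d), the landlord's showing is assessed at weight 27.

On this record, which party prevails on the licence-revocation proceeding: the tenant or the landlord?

landlord

— Issue I —
At Stage I.1 the tenant must meet a more-likely-than-not showing (weight is at least 52): on (a) the weight is 56 less the opposing 4 gives net 52, which does reach 52, so (a) meets the standard.
  Stage I.1 carried; the burden shifts to the landlord.
At Stage I.2 the landlord must meet a more-likely-than-not showing (weight is at least 52): on (b) the weight is 98 less the opposing 45 gives net 53, ≥ 52, so (b) meets the standard.
  All elements met. The burden passes to the tenant.
At Stage I.3 the tenant must meet a more-likely-than-not showing (weight is at least 52): on (c) the weight is 62 less the opposing 9 gives net 53, ≥ 52, so (c) meets the standard; on (d) the weight is 82 less the opposing 27 gives net 55, which does reach 52, so (d) meets the standard.
  All elements met at the final stage.
With every stage satisfied, the tenant prevails on this issue.
— Issue II —
Stage II.1 — burden on tenant; standard: a preponderance (weight is at least 49).
    (e): 96 − 51 = 45 < 49 [not met]
    (f): 48 − 2 = 46 < 49 [not met]
  Not every element is met, so the tenant fails to carry Stage II.1.
So the landlord prevails on this issue.
Per-issue: Issue I → tenant; Issue II → landlord. The tenant must prevail on every issue; overall, the landlord prevails.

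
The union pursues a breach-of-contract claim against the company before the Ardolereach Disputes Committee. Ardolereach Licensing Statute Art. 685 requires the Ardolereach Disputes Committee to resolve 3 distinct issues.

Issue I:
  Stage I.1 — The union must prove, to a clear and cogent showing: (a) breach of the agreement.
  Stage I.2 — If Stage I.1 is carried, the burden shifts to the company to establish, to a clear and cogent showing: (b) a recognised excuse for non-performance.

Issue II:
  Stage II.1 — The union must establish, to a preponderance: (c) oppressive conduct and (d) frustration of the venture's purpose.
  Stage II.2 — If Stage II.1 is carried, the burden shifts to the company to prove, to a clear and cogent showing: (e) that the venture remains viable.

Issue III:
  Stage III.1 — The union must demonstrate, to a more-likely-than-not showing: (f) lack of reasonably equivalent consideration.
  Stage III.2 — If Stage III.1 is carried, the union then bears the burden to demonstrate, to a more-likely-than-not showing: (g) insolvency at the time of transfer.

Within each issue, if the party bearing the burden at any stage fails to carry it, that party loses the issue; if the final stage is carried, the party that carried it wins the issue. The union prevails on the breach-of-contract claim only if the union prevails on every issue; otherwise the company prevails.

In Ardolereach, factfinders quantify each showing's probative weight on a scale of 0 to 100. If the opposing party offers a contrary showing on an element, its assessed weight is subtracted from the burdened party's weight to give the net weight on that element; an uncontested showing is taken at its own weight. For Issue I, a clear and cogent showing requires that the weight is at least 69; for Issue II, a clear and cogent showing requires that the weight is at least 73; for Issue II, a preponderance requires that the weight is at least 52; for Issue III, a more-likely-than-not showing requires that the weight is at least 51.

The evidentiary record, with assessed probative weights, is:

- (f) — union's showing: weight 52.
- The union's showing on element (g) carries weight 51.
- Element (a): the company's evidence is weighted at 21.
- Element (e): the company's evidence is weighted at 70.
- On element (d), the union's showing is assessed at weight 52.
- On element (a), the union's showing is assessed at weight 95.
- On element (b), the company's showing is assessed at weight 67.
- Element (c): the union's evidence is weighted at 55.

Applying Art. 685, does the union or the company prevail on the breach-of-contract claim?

— Issue I —
At Stage I.1 the union must meet a clear and cogent showing (weight is at least 69): on (a) the weight is 95 less the opposing 21 gives net 74, which does reach 69, so (a) meets the standard.
  Stage I.1 is satisfied; the onus moves to the company.
At Stage I.2 the company must meet a clear and cogent showing (weight is at least 69): on (b) the weight is 67, which does not reach 69, so (b) does not meet the standard.
  The company does not carry Stage I.2.
The analysis ends at Stage I.2; the union prevails on this issue.
— Issue II —
Stage II.1 — burden on union; standard: a preponderance (weight is at least 52).
    (c): 55 ≥ 52 [met]
    (d): 52 ≥ 52 [met]
  Stage II.1 carried; the burden shifts to the company.
Stage II.2 — burden on company; standard: a clear and cogent showing (weight is at least 73).
    (e): 70 < 73 [not met]
  The company does not carry Stage II.2.
The analysis ends at Stage II.2; the union prevails on this issue.
— Issue III —
Stage III.1 — burden on union; standard: a more-likely-than-not showing (weight is at least 51).
    (f): 52 ≥ 51 [met]
  All elements met. The union retains the burden for Stage III.2.
Stage III.2 — burden on union; standard: a more-likely-than-not showing (weight is at least 51).
    (g): 51 ≥ 51 [met]
  Stage III.2 carried; the final stage is satisfied.
With every stage satisfied, the union prevails on this issue.
Per-issue: Issue I → union; Issue II → union; Issue III → union. The union must prevail on every issue; overall, the union prevails.

union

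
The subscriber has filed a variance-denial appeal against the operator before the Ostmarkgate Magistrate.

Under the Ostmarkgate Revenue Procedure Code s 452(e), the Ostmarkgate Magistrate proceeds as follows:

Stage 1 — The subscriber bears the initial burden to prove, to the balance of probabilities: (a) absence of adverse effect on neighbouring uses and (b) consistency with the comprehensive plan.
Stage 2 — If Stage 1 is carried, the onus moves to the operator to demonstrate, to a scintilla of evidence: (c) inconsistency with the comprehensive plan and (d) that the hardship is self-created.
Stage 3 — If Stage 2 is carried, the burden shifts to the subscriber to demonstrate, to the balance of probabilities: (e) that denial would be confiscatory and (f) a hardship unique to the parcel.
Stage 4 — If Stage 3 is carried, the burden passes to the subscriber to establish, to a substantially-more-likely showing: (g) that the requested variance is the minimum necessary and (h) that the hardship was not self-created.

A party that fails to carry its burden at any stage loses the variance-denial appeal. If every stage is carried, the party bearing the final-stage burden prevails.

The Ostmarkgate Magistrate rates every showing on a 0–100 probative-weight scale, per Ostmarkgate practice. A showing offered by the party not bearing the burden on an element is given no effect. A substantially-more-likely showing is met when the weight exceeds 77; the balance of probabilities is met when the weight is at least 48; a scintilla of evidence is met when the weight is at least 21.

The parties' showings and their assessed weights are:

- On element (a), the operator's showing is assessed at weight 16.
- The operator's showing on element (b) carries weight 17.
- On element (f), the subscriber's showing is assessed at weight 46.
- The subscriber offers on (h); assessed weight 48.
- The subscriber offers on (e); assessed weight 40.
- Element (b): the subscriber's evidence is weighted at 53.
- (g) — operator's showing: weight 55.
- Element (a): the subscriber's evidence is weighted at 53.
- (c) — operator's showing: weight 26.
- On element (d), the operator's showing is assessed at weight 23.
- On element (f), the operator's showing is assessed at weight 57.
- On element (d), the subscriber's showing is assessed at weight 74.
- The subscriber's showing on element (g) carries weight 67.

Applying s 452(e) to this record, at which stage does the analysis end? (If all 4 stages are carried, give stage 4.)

Stage 1 (subscriber, the balance of probabilities, weight is at least 48): (a) 53 (operator's 16 disregarded) ≥ 48 — meets; (b) 53 (operator's 17 disregarded) ≥ 48 — meets.
  The subscriber carries Stage 1; the operator now bears the burden.
Stage 2 (operator, a scintilla of evidence, weight is at least 21): (c) 26 ≥ 21 — meets; (d) 23 (subscriber's 74 disregarded) ≥ 21 — meets.
  All elements met. The burden passes to the subscriber.
Stage 3 (subscriber, the balance of probabilities, weight is at least 48): (e) 40 < 48 — fails; (f) 46 (operator's 57 disregarded) < 48 — fails.
  Stage 3 not carried; the subscriber fails its burden.
So the operator prevails.

stage 3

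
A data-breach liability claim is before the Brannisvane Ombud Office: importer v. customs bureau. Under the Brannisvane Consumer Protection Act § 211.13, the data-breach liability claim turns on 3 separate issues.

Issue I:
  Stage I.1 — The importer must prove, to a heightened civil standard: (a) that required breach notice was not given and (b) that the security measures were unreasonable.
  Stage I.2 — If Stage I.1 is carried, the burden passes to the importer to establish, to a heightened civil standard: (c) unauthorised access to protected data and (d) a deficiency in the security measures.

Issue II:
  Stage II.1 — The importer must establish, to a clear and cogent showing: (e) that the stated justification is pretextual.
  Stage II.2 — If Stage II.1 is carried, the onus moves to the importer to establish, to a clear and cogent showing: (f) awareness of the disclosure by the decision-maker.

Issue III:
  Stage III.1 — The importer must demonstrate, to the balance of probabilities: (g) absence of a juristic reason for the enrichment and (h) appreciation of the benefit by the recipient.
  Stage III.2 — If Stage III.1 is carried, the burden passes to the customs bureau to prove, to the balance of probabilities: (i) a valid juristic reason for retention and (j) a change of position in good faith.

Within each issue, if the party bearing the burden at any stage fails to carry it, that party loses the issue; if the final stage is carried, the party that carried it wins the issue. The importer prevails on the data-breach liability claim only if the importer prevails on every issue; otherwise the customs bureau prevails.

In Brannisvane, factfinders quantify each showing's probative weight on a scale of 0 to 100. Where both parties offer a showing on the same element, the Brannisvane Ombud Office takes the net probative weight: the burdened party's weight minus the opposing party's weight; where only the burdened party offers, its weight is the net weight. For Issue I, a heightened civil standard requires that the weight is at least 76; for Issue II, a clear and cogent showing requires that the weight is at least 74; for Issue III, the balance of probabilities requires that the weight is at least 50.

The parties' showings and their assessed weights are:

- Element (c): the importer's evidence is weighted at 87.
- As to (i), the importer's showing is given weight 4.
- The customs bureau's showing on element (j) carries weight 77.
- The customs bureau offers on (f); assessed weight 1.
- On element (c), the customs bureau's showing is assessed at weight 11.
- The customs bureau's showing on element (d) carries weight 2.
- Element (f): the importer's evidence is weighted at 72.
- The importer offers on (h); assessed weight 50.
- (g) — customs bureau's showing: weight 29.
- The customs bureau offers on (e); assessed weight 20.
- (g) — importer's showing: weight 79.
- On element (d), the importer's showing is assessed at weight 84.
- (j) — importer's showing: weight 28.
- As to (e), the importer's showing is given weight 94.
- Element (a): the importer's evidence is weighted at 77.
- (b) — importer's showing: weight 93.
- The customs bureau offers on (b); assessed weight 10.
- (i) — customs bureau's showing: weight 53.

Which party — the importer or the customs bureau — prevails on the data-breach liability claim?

— Issue I —
At Stage I.1 the importer must meet a heightened civil standard (weight is at least 76): on (a) the weight is 77, ≥ 76, so (a) meets the standard; on (b) the weight is 93 less the opposing 10 gives net 83, ≥ 76, so (b) meets the standard.
  Stage I.1 is satisfied; the importer continues to bear the burden.
At Stage I.2 the importer must meet a heightened civil standard (weight is at least 76): on (c) the weight is 87 less the opposing 11 gives net 76, ≥ 76, so (c) meets the standard; on (d) the weight is 84 less the opposing 2 gives net 82, which does reach 76, so (d) meets the standard.
  The importer carries the last stage.
Every stage carried; the importer prevails on this issue.
— Issue II —
Stage II.1 — burden on importer; standard: a clear and cogent showing (weight is at least 74).
    (e): 94 − 20 = 74 ≥ 74 [met]
  Stage II.1 carried; the burden remains with the importer.
Stage II.2 — burden on importer; standard: a clear and cogent showing (weight is at least 74).
    (f): 72 − 1 = 71 < 74 [not met]
  Stage II.2 not carried; the importer fails its burden.
The customs bureau prevails on this issue.
— Issue III —
Stage III.1 (importer, the balance of probabilities, weight is at least 50): (g) net 79−29=50 ≥ 50 — meets; (h) 50 ≥ 50 — meets.
  Stage III.1 is satisfied; the onus moves to the customs bureau.
Stage III.2 (customs bureau, the balance of probabilities, weight is at least 50): (i) net 53−4=49 < 50 — fails; (j) net 77−28=49 < 50 — fails.
  Stage III.2 not carried; the customs bureau fails its burden.
The analysis ends at Stage III.2; the importer prevails on this issue.
Per-issue: Issue I → importer; Issue II → customs bureau; Issue III → importer. The importer must prevail on every issue; overall, the customs bureau prevails.

customs bureau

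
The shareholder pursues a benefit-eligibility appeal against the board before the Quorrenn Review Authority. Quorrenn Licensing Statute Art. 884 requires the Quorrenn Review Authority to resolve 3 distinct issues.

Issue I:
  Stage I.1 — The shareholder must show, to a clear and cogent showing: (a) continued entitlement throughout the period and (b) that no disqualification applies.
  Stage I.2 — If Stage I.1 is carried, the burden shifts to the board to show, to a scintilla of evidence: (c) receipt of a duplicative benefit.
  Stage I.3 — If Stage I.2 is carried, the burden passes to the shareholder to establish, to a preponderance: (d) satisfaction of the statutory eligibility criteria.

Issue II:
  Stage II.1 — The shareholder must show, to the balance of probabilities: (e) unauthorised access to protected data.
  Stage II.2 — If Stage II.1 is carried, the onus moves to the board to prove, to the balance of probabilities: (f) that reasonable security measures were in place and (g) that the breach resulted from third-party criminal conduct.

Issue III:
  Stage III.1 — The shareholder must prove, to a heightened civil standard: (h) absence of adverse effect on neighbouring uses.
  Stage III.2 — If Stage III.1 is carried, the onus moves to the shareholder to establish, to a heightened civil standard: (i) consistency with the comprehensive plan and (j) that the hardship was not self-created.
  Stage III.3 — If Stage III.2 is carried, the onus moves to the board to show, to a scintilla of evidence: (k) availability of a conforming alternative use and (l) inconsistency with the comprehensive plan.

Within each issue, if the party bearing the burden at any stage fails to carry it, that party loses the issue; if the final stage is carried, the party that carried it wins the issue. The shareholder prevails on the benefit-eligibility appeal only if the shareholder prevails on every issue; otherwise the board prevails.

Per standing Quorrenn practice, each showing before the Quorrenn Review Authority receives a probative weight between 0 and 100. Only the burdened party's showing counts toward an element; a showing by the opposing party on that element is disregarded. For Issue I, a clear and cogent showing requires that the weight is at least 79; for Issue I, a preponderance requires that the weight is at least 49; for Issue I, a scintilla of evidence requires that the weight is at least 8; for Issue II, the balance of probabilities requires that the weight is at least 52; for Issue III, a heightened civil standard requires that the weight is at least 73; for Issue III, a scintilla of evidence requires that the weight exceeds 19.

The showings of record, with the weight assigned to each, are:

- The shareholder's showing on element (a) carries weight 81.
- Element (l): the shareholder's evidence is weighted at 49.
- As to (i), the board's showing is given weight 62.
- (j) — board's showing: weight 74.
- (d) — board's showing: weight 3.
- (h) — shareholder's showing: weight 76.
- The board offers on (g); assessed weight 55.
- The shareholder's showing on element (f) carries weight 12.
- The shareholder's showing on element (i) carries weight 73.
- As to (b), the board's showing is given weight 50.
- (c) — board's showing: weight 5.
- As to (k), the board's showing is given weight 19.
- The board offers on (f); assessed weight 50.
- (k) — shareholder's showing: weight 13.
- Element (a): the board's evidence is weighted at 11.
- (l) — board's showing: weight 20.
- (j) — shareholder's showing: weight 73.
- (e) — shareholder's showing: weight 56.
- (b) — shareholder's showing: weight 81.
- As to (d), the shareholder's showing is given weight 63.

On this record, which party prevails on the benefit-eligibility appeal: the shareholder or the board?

— Issue I —
Stage I.1 — burden on shareholder; standard: a clear and cogent showing (weight is at least 79).
    (a): 81 (board's 11 disregarded) ≥ 79 [met]
    (b): 81 (board's 50 disregarded) ≥ 79 [met]
  Stage I.1 carried; the burden shifts to the board.
Stage I.2 — burden on board; standard: a scintilla of evidence (weight is at least 8).
    (c): 5 < 8 [not met]
  Not every element is met, so the board fails to carry Stage I.2.
The shareholder prevails on this issue.
— Issue II —
At Stage II.1 the shareholder must meet the balance of probabilities (weight is at least 52): on (e) the weight is 56, which does reach 52, so (e) meets the standard.
  Stage II.1 is satisfied; the onus moves to the board.
At Stage II.2 the board must meet the balance of probabilities (weight is at least 52): on (f) the weight is 50 (the shareholder's 12 is given no effect), < 52, so (f) does not meet the standard; on (g) the weight is 55, which does reach 52, so (g) meets the standard.
  Stage II.2 not carried; the board fails its burden.
So the shareholder prevails on this issue.
— Issue III —
At Stage III.1 the shareholder must meet a heightened civil standard (weight is at least 73): on (h) the weight is 76, ≥ 73, so (h) meets the standard.
  Stage III.1 carried; the burden remains with the shareholder.
At Stage III.2 the shareholder must meet a heightened civil standard (weight is at least 73): on (i) the weight is 73 (the board's 62 is given no effect), ≥ 73, so (i) meets the standard; on (j) the weight is 73 (the board's 74 is given no effect), ≥ 73, so (j) meets the standard.
  Stage III.2 is satisfied; the onus moves to the board.
At Stage III.3 the board must meet a scintilla of evidence (weight exceeds 19): on (k) the weight is 19 (the shareholder's 13 is given no effect), ≤ 19, so (k) does not meet the standard; on (l) the weight is 20 (the shareholder's 49 is given no effect), which does exceed 19, so (l) meets the standard.
  The board does not carry Stage III.3.
The shareholder prevails on this issue.
Per-issue: Issue I → shareholder; Issue II → shareholder; Issue III → shareholder. The shareholder must prevail on every issue; overall, the shareholder prevails.

shareholder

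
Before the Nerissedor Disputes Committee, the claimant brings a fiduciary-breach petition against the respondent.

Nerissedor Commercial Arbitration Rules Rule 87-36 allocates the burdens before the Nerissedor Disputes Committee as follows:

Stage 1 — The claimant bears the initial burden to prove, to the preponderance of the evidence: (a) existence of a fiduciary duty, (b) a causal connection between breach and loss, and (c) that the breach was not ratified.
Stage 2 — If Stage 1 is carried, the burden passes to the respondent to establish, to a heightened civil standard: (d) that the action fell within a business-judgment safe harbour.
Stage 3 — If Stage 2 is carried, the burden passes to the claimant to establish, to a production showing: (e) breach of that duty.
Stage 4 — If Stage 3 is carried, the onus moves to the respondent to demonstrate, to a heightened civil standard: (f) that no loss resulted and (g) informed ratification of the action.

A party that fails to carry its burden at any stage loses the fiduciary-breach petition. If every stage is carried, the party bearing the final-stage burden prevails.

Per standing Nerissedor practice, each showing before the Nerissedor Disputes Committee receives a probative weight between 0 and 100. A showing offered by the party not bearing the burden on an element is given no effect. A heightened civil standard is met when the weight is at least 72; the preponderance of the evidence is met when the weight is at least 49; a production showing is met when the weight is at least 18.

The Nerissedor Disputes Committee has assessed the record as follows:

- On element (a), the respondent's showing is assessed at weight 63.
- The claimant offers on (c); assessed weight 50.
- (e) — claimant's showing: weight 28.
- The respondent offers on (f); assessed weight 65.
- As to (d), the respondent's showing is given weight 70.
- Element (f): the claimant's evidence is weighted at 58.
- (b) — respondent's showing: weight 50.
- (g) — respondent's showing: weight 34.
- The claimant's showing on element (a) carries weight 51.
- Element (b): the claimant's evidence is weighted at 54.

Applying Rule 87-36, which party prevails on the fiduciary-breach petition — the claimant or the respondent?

claimant

At Stage 1 the claimant must meet the preponderance of the evidence (weight is at least 49): on (a) the weight is 51 (the respondent's 63 is given no effect), ≥ 49, so (a) meets the standard; on (b) the weight is 54 (the respondent's 50 is given no effect), which does reach 49, so (b) meets the standard; on (c) the weight is 50, which does reach 49, so (c) meets the standard.
  The claimant carries Stage 1; the respondent now bears the burden.
At Stage 2 the respondent must meet a heightened civil standard (weight is at least 72): on (d) the weight is 70, < 72, so (d) does not meet the standard.
  The respondent does not carry Stage 2.
The analysis ends at Stage 2; the claimant prevails.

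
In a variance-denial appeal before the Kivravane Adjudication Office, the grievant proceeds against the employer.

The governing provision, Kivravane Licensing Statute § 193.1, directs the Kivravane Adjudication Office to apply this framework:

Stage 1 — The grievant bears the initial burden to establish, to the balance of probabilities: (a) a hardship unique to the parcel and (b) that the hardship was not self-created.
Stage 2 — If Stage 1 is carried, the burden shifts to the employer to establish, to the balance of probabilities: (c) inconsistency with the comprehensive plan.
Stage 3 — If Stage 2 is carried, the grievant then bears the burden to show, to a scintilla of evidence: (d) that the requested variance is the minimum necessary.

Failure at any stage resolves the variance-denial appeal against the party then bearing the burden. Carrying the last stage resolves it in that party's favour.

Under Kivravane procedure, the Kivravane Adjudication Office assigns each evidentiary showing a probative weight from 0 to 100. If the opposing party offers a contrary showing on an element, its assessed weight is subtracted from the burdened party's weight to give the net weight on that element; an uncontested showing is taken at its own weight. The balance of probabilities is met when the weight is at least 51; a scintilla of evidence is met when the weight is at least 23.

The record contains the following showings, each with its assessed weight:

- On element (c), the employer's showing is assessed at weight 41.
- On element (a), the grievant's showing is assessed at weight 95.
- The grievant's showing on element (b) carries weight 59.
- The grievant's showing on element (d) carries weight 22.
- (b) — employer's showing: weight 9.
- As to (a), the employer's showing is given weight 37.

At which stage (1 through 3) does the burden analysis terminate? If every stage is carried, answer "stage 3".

stage 1

At Stage 1 the grievant must meet the balance of probabilities (weight is at least 51): on (a) the weight is 95 less the opposing 37 gives net 58, ≥ 51, so (a) meets the standard; on (b) the weight is 59 less the opposing 9 gives net 50, which does not reach 51, so (b) does not meet the standard.
  The grievant does not carry Stage 1.
The employer prevails.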